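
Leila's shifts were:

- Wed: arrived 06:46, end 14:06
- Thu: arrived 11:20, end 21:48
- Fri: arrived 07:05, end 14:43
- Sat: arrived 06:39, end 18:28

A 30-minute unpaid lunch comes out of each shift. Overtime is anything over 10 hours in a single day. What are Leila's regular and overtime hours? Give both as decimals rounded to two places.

Wed: 06:46–14:06 = 7 h 20 min; less 30 min break → 6 h 50 min
Thu: 11:20–21:48 = 10 h 28 min; less 30 min break → 9 h 58 min
Fri: 07:05–14:43 = 7 h 38 min; less 30 min break → 7 h 8 min
Sat: 06:39–18:28 = 11 h 49 min; less 30 min break → 11 h 19 min
Wed reg 6 h 50 min / OT 0 h 0 min; Thu reg 9 h 58 min / OT 0 h 0 min; Fri reg 7 h 8 min / OT 0 h 0 min; Sat reg 10 h 0 min / OT 1 h 19 min.
Totals: regular 33 h 56 min, overtime 1 h 19 min.

Regular 33.93 hours, overtime 1.32 hours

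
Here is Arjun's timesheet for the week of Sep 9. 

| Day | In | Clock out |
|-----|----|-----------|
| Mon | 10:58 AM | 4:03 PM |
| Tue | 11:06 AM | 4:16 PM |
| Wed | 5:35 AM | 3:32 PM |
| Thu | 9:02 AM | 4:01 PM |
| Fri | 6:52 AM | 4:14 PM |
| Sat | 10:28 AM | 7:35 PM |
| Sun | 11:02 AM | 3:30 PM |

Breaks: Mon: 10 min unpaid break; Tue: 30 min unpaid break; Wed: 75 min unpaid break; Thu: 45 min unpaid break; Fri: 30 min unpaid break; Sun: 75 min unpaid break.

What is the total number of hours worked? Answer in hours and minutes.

45 h 43 min

Mon: 10:58 AM–4:03 PM = 5 h 5 min; less 10 min break → 4 h 55 min
Tue: 11:06 AM–4:16 PM = 5 h 10 min; less 30 min break → 4 h 40 min
Wed: 5:35 AM–3:32 PM = 9 h 57 min; less 75 min break → 8 h 42 min
Thu: 9:02 AM–4:01 PM = 6 h 59 min; less 45 min break → 6 h 14 min
Fri: 6:52 AM–4:14 PM = 9 h 22 min; less 30 min break → 8 h 52 min
Sat: 10:28 AM–7:35 PM = 9 h 7 min
Sun: 11:02 AM–3:30 PM = 4 h 28 min; less 75 min break → 3 h 13 min
Total: 4 h 55 min + 4 h 40 min + 8 h 42 min + 6 h 14 min + 8 h 52 min + 9 h 7 min + 3 h 13 min = 45 h 43 min.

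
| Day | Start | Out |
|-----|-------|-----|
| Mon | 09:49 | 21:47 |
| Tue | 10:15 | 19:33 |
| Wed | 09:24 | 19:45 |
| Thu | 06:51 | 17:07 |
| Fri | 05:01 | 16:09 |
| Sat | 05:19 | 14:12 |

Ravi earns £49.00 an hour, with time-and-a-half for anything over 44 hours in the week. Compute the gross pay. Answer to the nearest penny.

£3471.65

Mon: 09:49–21:47 = 11 h 58 min
Tue: 10:15–19:33 = 9 h 18 min
Wed: 09:24–19:45 = 10 h 21 min
Thu: 06:51–17:07 = 10 h 16 min
Fri: 05:01–16:09 = 11 h 8 min
Sat: 05:19–14:12 = 8 h 53 min
Total worked: 61 h 54 min = 3714 min.
Regular 44 h 0 min = 2640 min at £49.00/h; overtime 17 h 54 min = 1074 min at £73.50/h.
Pay = (2640 × £49.00 + 1074 × £73.50) ÷ 60 = £3471.65.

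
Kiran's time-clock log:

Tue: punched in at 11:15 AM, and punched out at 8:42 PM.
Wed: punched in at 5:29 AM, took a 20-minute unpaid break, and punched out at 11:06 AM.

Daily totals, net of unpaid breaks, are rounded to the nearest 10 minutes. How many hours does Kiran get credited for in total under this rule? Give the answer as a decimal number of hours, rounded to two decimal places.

Tue: 11:15 AM–8:42 PM = 9 h 27 min → rounds to 9 h 30 min
Wed: 5:29 AM–11:06 AM = 5 h 37 min − 20 min = 5 h 17 min → rounds to 5 h 20 min
Total credited: 14 h 50 min.

14.83 hours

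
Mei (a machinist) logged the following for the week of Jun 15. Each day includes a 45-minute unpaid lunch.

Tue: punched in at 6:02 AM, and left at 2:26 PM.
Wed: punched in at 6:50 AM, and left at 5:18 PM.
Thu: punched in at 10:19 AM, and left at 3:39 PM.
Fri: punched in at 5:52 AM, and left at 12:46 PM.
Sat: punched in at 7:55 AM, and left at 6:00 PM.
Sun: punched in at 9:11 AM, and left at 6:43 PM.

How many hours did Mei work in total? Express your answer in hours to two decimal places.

Tue: 6:02 AM–2:26 PM = 8 h 24 min; less 45 min break → 7 h 39 min
Wed: 6:50 AM–5:18 PM = 10 h 28 min; less 45 min break → 9 h 43 min
Thu: 10:19 AM–3:39 PM = 5 h 20 min; less 45 min break → 4 h 35 min
Fri: 5:52 AM–12:46 PM = 6 h 54 min; less 45 min break → 6 h 9 min
Sat: 7:55 AM–6:00 PM = 10 h 5 min; less 45 min break → 9 h 20 min
Sun: 9:11 AM–6:43 PM = 9 h 32 min; less 45 min break → 8 h 47 min
Total: 7 h 39 min + 9 h 43 min + 4 h 35 min + 6 h 9 min + 9 h 20 min + 8 h 47 min = 46 h 13 min.

46.22 hours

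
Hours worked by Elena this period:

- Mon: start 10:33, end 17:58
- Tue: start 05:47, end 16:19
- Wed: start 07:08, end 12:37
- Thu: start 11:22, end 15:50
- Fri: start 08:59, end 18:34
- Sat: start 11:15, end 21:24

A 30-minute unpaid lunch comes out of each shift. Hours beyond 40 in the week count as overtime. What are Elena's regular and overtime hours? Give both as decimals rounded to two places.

Mon: 10:33–17:58 = 7 h 25 min; less 30 min break → 6 h 55 min
Tue: 05:47–16:19 = 10 h 32 min; less 30 min break → 10 h 2 min
Wed: 07:08–12:37 = 5 h 29 min; less 30 min break → 4 h 59 min
Thu: 11:22–15:50 = 4 h 28 min; less 30 min break → 3 h 58 min
Fri: 08:59–18:34 = 9 h 35 min; less 30 min break → 9 h 5 min
Sat: 11:15–21:24 = 10 h 9 min; less 30 min break → 9 h 39 min
Total worked: 44 h 38 min = 44.63 h.
Threshold 40 h → overtime 4 h 38 min, regular 40 h 0 min.

Regular 40.00 hours, overtime 4.63 hours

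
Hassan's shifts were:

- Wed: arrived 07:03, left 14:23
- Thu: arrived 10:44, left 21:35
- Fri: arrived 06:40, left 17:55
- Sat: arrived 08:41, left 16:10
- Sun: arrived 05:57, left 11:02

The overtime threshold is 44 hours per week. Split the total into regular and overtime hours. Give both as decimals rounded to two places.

Regular 42.00 hours, overtime 0.00 hours

Wed: 07:03–14:23 = 7 h 20 min
Thu: 10:44–21:35 = 10 h 51 min
Fri: 06:40–17:55 = 11 h 15 min
Sat: 08:41–16:10 = 7 h 29 min
Sun: 05:57–11:02 = 5 h 5 min
Total worked: 42 h 0 min = 42.00 h.
Threshold 44 h → overtime 0 h 0 min, regular 42 h 0 min.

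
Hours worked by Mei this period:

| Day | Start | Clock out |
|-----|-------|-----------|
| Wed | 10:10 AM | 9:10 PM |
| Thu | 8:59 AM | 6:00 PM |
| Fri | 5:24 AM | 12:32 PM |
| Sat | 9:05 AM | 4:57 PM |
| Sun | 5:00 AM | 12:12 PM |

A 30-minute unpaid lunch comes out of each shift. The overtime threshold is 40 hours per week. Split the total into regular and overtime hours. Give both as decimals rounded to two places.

Regular 39.72 hours, overtime 0.00 hours

Wed: 10:10 AM–9:10 PM = 11 h 0 min; less 30 min break → 10 h 30 min
Thu: 8:59 AM–6:00 PM = 9 h 1 min; less 30 min break → 8 h 31 min
Fri: 5:24 AM–12:32 PM = 7 h 8 min; less 30 min break → 6 h 38 min
Sat: 9:05 AM–4:57 PM = 7 h 52 min; less 30 min break → 7 h 22 min
Sun: 5:00 AM–12:12 PM = 7 h 12 min; less 30 min break → 6 h 42 min
Total worked: 39 h 43 min = 39.72 h.
Threshold 40 h → overtime 0 h 0 min, regular 39 h 43 min.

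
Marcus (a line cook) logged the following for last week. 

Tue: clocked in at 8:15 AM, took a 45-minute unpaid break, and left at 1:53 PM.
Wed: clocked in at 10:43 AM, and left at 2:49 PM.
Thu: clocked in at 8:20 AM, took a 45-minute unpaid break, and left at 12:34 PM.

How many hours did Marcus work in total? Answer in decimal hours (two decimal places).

Tue: 8:15 AM–1:53 PM = 5 h 38 min; less 45 min break → 4 h 53 min
Wed: 10:43 AM–2:49 PM = 4 h 6 min
Thu: 8:20 AM–12:34 PM = 4 h 14 min; less 45 min break → 3 h 29 min
Total: 4 h 53 min + 4 h 6 min + 3 h 29 min = 12 h 28 min.

12.47 hours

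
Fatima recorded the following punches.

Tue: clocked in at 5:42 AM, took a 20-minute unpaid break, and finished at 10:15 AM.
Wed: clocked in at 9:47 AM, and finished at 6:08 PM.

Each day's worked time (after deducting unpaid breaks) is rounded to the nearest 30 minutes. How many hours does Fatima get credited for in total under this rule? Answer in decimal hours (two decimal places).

12.50 hours

Tue: 5:42 AM–10:15 AM = 4 h 33 min − 20 min = 4 h 13 min → rounds to 4 h 0 min
Wed: 9:47 AM–6:08 PM = 8 h 21 min → rounds to 8 h 30 min
Total credited: 12 h 30 min.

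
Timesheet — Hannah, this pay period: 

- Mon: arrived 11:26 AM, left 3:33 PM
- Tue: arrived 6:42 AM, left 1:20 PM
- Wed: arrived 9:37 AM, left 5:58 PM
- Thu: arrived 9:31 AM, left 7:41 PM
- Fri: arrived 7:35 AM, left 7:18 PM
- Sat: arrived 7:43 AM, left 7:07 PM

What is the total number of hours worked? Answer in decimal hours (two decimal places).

52.38 hours

Mon: 11:26 AM–3:33 PM = 4 h 7 min
Tue: 6:42 AM–1:20 PM = 6 h 38 min
Wed: 9:37 AM–5:58 PM = 8 h 21 min
Thu: 9:31 AM–7:41 PM = 10 h 10 min
Fri: 7:35 AM–7:18 PM = 11 h 43 min
Sat: 7:43 AM–7:07 PM = 11 h 24 min
Total: 4 h 7 min + 6 h 38 min + 8 h 21 min + 10 h 10 min + 11 h 43 min + 11 h 24 min = 52 h 23 min.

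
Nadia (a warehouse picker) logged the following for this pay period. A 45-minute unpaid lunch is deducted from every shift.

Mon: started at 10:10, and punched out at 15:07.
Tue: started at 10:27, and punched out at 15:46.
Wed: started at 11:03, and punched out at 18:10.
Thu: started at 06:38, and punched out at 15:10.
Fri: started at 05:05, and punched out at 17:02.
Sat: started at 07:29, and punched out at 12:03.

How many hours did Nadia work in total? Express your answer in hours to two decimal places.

37.93 hours

Mon: 10:10–15:07 = 4 h 57 min; less 45 min break → 4 h 12 min
Tue: 10:27–15:46 = 5 h 19 min; less 45 min break → 4 h 34 min
Wed: 11:03–18:10 = 7 h 7 min; less 45 min break → 6 h 22 min
Thu: 06:38–15:10 = 8 h 32 min; less 45 min break → 7 h 47 min
Fri: 05:05–17:02 = 11 h 57 min; less 45 min break → 11 h 12 min
Sat: 07:29–12:03 = 4 h 34 min; less 45 min break → 3 h 49 min
Total: 4 h 12 min + 4 h 34 min + 6 h 22 min + 7 h 47 min + 11 h 12 min + 3 h 49 min = 37 h 56 min.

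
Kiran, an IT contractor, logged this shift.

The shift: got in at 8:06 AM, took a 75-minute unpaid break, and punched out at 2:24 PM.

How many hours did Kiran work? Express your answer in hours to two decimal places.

The shift: 8:06 AM–2:24 PM = 6 h 18 min; less 75 min break → 5 h 3 min

5.05 hours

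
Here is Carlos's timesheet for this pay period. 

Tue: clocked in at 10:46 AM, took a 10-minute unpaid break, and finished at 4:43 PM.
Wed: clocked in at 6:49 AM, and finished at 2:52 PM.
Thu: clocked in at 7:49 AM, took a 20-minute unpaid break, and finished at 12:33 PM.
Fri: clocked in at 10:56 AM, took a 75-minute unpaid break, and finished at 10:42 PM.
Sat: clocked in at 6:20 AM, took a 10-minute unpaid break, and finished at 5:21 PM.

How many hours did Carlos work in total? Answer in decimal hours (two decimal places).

39.60 hours

Tue: 10:46 AM–4:43 PM = 5 h 57 min; less 10 min break → 5 h 47 min
Wed: 6:49 AM–2:52 PM = 8 h 3 min
Thu: 7:49 AM–12:33 PM = 4 h 44 min; less 20 min break → 4 h 24 min
Fri: 10:56 AM–10:42 PM = 11 h 46 min; less 75 min break → 10 h 31 min
Sat: 6:20 AM–5:21 PM = 11 h 1 min; less 10 min break → 10 h 51 min
Total: 5 h 47 min + 8 h 3 min + 4 h 24 min + 10 h 31 min + 10 h 51 min = 39 h 36 min.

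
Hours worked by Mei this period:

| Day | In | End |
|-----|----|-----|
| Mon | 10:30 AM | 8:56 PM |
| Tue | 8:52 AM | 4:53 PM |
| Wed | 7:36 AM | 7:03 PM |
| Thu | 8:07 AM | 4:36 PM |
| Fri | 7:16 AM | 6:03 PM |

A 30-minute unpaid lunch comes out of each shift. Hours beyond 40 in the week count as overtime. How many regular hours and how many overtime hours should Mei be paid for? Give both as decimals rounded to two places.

Mon: 10:30 AM–8:56 PM = 10 h 26 min; less 30 min break → 9 h 56 min
Tue: 8:52 AM–4:53 PM = 8 h 1 min; less 30 min break → 7 h 31 min
Wed: 7:36 AM–7:03 PM = 11 h 27 min; less 30 min break → 10 h 57 min
Thu: 8:07 AM–4:36 PM = 8 h 29 min; less 30 min break → 7 h 59 min
Fri: 7:16 AM–6:03 PM = 10 h 47 min; less 30 min break → 10 h 17 min
Total worked: 46 h 40 min = 46.67 h.
Threshold 40 h → overtime 6 h 40 min, regular 40 h 0 min.

Regular 40.00 hours, overtime 6.67 hours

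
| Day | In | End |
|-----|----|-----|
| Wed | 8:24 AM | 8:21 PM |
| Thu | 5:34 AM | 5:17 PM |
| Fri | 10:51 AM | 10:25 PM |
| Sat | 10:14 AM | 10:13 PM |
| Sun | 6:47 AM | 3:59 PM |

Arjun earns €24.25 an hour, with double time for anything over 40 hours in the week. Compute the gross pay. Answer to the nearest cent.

€1766.21

Wed: 8:24 AM–8:21 PM = 11 h 57 min
Thu: 5:34 AM–5:17 PM = 11 h 43 min
Fri: 10:51 AM–10:25 PM = 11 h 34 min
Sat: 10:14 AM–10:13 PM = 11 h 59 min
Sun: 6:47 AM–3:59 PM = 9 h 12 min
Total worked: 56 h 25 min = 3385 min.
Regular 40 h 0 min = 2400 min at €24.25/h; overtime 16 h 25 min = 985 min at €48.50/h.
Pay = (2400 × €24.25 + 985 × €48.50) ÷ 60 = €1766.21.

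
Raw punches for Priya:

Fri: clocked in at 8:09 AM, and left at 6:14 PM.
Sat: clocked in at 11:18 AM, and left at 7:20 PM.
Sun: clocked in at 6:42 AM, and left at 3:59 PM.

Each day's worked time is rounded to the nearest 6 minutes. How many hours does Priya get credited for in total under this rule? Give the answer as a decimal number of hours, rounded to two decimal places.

Fri: 8:09 AM–6:14 PM = 10 h 5 min → rounds to 10 h 6 min
Sat: 11:18 AM–7:20 PM = 8 h 2 min → rounds to 8 h 0 min
Sun: 6:42 AM–3:59 PM = 9 h 17 min → rounds to 9 h 18 min
Total credited: 27 h 24 min.

27.40 hours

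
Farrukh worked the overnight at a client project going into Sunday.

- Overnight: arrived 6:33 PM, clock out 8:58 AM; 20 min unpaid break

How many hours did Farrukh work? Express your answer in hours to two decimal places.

14.08 hours

Overnight: 6:33 PM → midnight = 5 h 27 min; midnight → 8:58 AM = 8 h 58 min; span 14 h 25 min; less 20 min break → 14 h 5 min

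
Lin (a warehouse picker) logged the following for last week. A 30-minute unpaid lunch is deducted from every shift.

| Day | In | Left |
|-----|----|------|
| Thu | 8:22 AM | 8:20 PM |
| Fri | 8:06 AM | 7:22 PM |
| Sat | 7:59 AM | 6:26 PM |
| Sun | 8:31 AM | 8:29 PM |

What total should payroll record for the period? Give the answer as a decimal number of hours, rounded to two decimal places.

43.65 hours

Thu: 8:22 AM–8:20 PM = 11 h 58 min; less 30 min break → 11 h 28 min
Fri: 8:06 AM–7:22 PM = 11 h 16 min; less 30 min break → 10 h 46 min
Sat: 7:59 AM–6:26 PM = 10 h 27 min; less 30 min break → 9 h 57 min
Sun: 8:31 AM–8:29 PM = 11 h 58 min; less 30 min break → 11 h 28 min
Total: 11 h 28 min + 10 h 46 min + 9 h 57 min + 11 h 28 min = 43 h 39 min.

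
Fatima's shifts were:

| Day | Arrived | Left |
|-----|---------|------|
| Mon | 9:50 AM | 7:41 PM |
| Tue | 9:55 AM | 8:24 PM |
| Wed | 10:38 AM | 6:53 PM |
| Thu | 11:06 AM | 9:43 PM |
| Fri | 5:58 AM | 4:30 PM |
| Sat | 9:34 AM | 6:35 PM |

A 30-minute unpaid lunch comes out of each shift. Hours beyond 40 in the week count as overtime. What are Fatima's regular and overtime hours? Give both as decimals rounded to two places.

Regular 40.00 hours, overtime 15.75 hours

Mon: 9:50 AM–7:41 PM = 9 h 51 min; less 30 min break → 9 h 21 min
Tue: 9:55 AM–8:24 PM = 10 h 29 min; less 30 min break → 9 h 59 min
Wed: 10:38 AM–6:53 PM = 8 h 15 min; less 30 min break → 7 h 45 min
Thu: 11:06 AM–9:43 PM = 10 h 37 min; less 30 min break → 10 h 7 min
Fri: 5:58 AM–4:30 PM = 10 h 32 min; less 30 min break → 10 h 2 min
Sat: 9:34 AM–6:35 PM = 9 h 1 min; less 30 min break → 8 h 31 min
Total worked: 55 h 45 min = 55.75 h.
Threshold 40 h → overtime 15 h 45 min, regular 40 h 0 min.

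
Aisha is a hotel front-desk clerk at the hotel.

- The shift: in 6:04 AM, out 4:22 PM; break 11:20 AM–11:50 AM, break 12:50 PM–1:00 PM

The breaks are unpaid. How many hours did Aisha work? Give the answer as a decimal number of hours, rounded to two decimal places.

The shift: 6:04 AM–4:22 PM = 10 h 18 min; less 40 min break → 9 h 38 min

9.63 hours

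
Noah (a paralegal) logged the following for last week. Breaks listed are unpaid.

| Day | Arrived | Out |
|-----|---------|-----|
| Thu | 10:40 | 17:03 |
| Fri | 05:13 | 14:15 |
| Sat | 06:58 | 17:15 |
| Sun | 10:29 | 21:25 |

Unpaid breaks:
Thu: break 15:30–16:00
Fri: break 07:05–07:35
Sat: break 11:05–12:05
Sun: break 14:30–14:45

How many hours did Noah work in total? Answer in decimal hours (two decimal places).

34.38 hours

Thu: 10:40–17:03 = 6 h 23 min; less 30 min break → 5 h 53 min
Fri: 05:13–14:15 = 9 h 2 min; less 30 min break → 8 h 32 min
Sat: 06:58–17:15 = 10 h 17 min; less 60 min break → 9 h 17 min
Sun: 10:29–21:25 = 10 h 56 min; less 15 min break → 10 h 41 min
Total: 5 h 53 min + 8 h 32 min + 9 h 17 min + 10 h 41 min = 34 h 23 min.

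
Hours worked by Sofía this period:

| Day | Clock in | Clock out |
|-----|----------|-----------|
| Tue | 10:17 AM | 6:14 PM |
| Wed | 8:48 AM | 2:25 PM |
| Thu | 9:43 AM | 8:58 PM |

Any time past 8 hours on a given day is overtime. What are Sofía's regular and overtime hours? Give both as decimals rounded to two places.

Tue: 10:17 AM–6:14 PM = 7 h 57 min
Wed: 8:48 AM–2:25 PM = 5 h 37 min
Thu: 9:43 AM–8:58 PM = 11 h 15 min
Tue reg 7 h 57 min / OT 0 h 0 min; Wed reg 5 h 37 min / OT 0 h 0 min; Thu reg 8 h 0 min / OT 3 h 15 min.
Totals: regular 21 h 34 min, overtime 3 h 15 min.

Regular 21.57 hours, overtime 3.25 hours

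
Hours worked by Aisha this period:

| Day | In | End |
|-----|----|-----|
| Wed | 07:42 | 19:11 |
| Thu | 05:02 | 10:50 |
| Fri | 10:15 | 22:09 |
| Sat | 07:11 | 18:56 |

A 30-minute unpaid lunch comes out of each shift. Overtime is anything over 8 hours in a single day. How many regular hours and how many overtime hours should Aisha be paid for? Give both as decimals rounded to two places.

Regular 29.30 hours, overtime 9.63 hours

Wed: 07:42–19:11 = 11 h 29 min; less 30 min break → 10 h 59 min
Thu: 05:02–10:50 = 5 h 48 min; less 30 min break → 5 h 18 min
Fri: 10:15–22:09 = 11 h 54 min; less 30 min break → 11 h 24 min
Sat: 07:11–18:56 = 11 h 45 min; less 30 min break → 11 h 15 min
Wed reg 8 h 0 min / OT 2 h 59 min; Thu reg 5 h 18 min / OT 0 h 0 min; Fri reg 8 h 0 min / OT 3 h 24 min; Sat reg 8 h 0 min / OT 3 h 15 min.
Totals: regular 29 h 18 min, overtime 9 h 38 min.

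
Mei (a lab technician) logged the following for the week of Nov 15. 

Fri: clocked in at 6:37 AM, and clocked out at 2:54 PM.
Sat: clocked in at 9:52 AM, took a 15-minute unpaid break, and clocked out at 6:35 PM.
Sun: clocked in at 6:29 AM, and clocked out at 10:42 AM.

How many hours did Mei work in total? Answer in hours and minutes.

Fri: 6:37 AM–2:54 PM = 8 h 17 min
Sat: 9:52 AM–6:35 PM = 8 h 43 min; less 15 min break → 8 h 28 min
Sun: 6:29 AM–10:42 AM = 4 h 13 min
Total: 8 h 17 min + 8 h 28 min + 4 h 13 min = 20 h 58 min.

20 h 58 min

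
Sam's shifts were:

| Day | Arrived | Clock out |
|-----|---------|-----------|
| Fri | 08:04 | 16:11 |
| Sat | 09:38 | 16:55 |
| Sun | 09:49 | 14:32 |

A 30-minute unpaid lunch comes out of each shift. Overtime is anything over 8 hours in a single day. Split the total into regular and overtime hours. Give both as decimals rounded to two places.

Regular 18.62 hours, overtime 0.00 hours

Fri: 08:04–16:11 = 8 h 7 min; less 30 min break → 7 h 37 min
Sat: 09:38–16:55 = 7 h 17 min; less 30 min break → 6 h 47 min
Sun: 09:49–14:32 = 4 h 43 min; less 30 min break → 4 h 13 min
Fri reg 7 h 37 min / OT 0 h 0 min; Sat reg 6 h 47 min / OT 0 h 0 min; Sun reg 4 h 13 min / OT 0 h 0 min.
Totals: regular 18 h 37 min, overtime 0 h 0 min.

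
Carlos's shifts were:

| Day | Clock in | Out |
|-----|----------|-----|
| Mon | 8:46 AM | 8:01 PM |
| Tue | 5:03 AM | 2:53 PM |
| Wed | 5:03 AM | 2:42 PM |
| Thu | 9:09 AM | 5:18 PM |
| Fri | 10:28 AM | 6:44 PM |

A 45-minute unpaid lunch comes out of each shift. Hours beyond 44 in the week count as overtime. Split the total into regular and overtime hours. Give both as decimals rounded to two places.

Regular 43.40 hours, overtime 0.00 hours

Mon: 8:46 AM–8:01 PM = 11 h 15 min; less 45 min break → 10 h 30 min
Tue: 5:03 AM–2:53 PM = 9 h 50 min; less 45 min break → 9 h 5 min
Wed: 5:03 AM–2:42 PM = 9 h 39 min; less 45 min break → 8 h 54 min
Thu: 9:09 AM–5:18 PM = 8 h 9 min; less 45 min break → 7 h 24 min
Fri: 10:28 AM–6:44 PM = 8 h 16 min; less 45 min break → 7 h 31 min
Total worked: 43 h 24 min = 43.40 h.
Threshold 44 h → overtime 0 h 0 min, regular 43 h 24 min.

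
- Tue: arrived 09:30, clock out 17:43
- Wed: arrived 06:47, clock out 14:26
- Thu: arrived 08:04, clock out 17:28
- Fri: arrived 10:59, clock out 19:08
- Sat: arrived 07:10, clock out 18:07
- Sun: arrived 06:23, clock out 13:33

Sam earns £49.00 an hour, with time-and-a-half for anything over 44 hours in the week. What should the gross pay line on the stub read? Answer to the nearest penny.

Tue: 09:30–17:43 = 8 h 13 min
Wed: 06:47–14:26 = 7 h 39 min
Thu: 08:04–17:28 = 9 h 24 min
Fri: 10:59–19:08 = 8 h 9 min
Sat: 07:10–18:07 = 10 h 57 min
Sun: 06:23–13:33 = 7 h 10 min
Total worked: 51 h 32 min = 3092 min.
Regular 44 h 0 min = 2640 min at £49.00/h; overtime 7 h 32 min = 452 min at £73.50/h.
Pay = (2640 × £49.00 + 452 × £73.50) ÷ 60 = £2709.70.

£2709.70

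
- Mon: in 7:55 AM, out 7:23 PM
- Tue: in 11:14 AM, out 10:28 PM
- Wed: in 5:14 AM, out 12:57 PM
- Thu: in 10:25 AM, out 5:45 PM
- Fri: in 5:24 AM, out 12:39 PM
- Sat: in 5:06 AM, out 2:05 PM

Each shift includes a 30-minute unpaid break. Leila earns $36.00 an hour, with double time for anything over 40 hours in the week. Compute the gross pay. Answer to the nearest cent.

Mon: 7:55 AM–7:23 PM = 11 h 28 min; less 30 min break → 10 h 58 min
Tue: 11:14 AM–10:28 PM = 11 h 14 min; less 30 min break → 10 h 44 min
Wed: 5:14 AM–12:57 PM = 7 h 43 min; less 30 min break → 7 h 13 min
Thu: 10:25 AM–5:45 PM = 7 h 20 min; less 30 min break → 6 h 50 min
Fri: 5:24 AM–12:39 PM = 7 h 15 min; less 30 min break → 6 h 45 min
Sat: 5:06 AM–2:05 PM = 8 h 59 min; less 30 min break → 8 h 29 min
Total worked: 50 h 59 min = 3059 min.
Regular 40 h 0 min = 2400 min at $36.00/h; overtime 10 h 59 min = 659 min at $72.00/h.
Pay = (2400 × $36.00 + 659 × $72.00) ÷ 60 = $2230.80.

$2230.80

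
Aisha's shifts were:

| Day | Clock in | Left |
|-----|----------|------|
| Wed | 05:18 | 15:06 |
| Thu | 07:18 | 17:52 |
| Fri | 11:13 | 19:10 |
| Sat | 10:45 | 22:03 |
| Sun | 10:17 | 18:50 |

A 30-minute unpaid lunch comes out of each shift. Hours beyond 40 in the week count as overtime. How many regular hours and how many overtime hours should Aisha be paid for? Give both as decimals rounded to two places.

Regular 40.00 hours, overtime 5.67 hours

Wed: 05:18–15:06 = 9 h 48 min; less 30 min break → 9 h 18 min
Thu: 07:18–17:52 = 10 h 34 min; less 30 min break → 10 h 4 min
Fri: 11:13–19:10 = 7 h 57 min; less 30 min break → 7 h 27 min
Sat: 10:45–22:03 = 11 h 18 min; less 30 min break → 10 h 48 min
Sun: 10:17–18:50 = 8 h 33 min; less 30 min break → 8 h 3 min
Total worked: 45 h 40 min = 45.67 h.
Threshold 40 h → overtime 5 h 40 min, regular 40 h 0 min.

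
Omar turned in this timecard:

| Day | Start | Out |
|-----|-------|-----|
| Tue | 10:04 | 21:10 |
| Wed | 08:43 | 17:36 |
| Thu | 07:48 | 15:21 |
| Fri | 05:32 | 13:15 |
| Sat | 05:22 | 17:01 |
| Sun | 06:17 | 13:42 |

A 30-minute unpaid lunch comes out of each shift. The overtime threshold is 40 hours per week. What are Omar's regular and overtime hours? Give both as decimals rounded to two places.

Regular 40.00 hours, overtime 11.32 hours

Tue: 10:04–21:10 = 11 h 6 min; less 30 min break → 10 h 36 min
Wed: 08:43–17:36 = 8 h 53 min; less 30 min break → 8 h 23 min
Thu: 07:48–15:21 = 7 h 33 min; less 30 min break → 7 h 3 min
Fri: 05:32–13:15 = 7 h 43 min; less 30 min break → 7 h 13 min
Sat: 05:22–17:01 = 11 h 39 min; less 30 min break → 11 h 9 min
Sun: 06:17–13:42 = 7 h 25 min; less 30 min break → 6 h 55 min
Total worked: 51 h 19 min = 51.32 h.
Threshold 40 h → overtime 11 h 19 min, regular 40 h 0 min.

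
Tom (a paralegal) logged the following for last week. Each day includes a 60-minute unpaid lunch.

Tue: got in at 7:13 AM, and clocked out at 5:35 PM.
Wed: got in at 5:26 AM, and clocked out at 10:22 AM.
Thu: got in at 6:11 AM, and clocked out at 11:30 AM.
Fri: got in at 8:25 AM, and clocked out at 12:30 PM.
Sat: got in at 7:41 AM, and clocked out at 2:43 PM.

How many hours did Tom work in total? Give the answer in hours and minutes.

26 h 44 min

Tue: 7:13 AM–5:35 PM = 10 h 22 min; less 60 min break → 9 h 22 min
Wed: 5:26 AM–10:22 AM = 4 h 56 min; less 60 min break → 3 h 56 min
Thu: 6:11 AM–11:30 AM = 5 h 19 min; less 60 min break → 4 h 19 min
Fri: 8:25 AM–12:30 PM = 4 h 5 min; less 60 min break → 3 h 5 min
Sat: 7:41 AM–2:43 PM = 7 h 2 min; less 60 min break → 6 h 2 min
Total: 9 h 22 min + 3 h 56 min + 4 h 19 min + 3 h 5 min + 6 h 2 min = 26 h 44 min.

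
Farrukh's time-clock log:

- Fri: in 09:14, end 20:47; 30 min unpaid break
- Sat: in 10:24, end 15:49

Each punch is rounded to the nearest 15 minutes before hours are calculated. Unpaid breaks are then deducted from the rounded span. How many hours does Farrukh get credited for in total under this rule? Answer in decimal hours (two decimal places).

16.25 hours

Fri: in 09:14→09:15, out 20:47→20:45; 11 h 30 min − 30 min = 11 h 0 min
Sat: in 10:24→10:30, out 15:49→15:45; 5 h 15 min
Total credited: 16 h 15 min.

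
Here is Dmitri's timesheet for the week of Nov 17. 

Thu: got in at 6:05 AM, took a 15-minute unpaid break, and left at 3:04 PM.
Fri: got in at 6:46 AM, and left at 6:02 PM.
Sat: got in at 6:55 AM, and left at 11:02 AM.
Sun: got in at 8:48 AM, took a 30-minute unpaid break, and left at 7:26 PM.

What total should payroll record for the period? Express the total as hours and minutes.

Thu: 6:05 AM–3:04 PM = 8 h 59 min; less 15 min break → 8 h 44 min
Fri: 6:46 AM–6:02 PM = 11 h 16 min
Sat: 6:55 AM–11:02 AM = 4 h 7 min
Sun: 8:48 AM–7:26 PM = 10 h 38 min; less 30 min break → 10 h 8 min
Total: 8 h 44 min + 11 h 16 min + 4 h 7 min + 10 h 8 min = 34 h 15 min.

34 h 15 min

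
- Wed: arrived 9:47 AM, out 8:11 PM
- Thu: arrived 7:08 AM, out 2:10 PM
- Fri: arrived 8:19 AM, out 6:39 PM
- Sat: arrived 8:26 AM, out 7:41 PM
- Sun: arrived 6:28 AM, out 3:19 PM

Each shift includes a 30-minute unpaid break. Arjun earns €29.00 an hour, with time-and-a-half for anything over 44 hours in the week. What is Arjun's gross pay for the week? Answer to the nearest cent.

€1335.45

Wed: 9:47 AM–8:11 PM = 10 h 24 min; less 30 min break → 9 h 54 min
Thu: 7:08 AM–2:10 PM = 7 h 2 min; less 30 min break → 6 h 32 min
Fri: 8:19 AM–6:39 PM = 10 h 20 min; less 30 min break → 9 h 50 min
Sat: 8:26 AM–7:41 PM = 11 h 15 min; less 30 min break → 10 h 45 min
Sun: 6:28 AM–3:19 PM = 8 h 51 min; less 30 min break → 8 h 21 min
Total worked: 45 h 22 min = 2722 min.
Regular 44 h 0 min = 2640 min at €29.00/h; overtime 1 h 22 min = 82 min at €43.50/h.
Pay = (2640 × €29.00 + 82 × €43.50) ÷ 60 = €1335.45.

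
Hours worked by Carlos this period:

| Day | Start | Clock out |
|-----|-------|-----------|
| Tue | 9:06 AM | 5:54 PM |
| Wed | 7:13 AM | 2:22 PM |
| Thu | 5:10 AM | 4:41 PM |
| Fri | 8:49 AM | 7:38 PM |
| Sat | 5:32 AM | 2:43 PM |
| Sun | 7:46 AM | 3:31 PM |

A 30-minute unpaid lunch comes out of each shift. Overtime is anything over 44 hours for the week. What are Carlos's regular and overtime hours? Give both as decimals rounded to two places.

Tue: 9:06 AM–5:54 PM = 8 h 48 min; less 30 min break → 8 h 18 min
Wed: 7:13 AM–2:22 PM = 7 h 9 min; less 30 min break → 6 h 39 min
Thu: 5:10 AM–4:41 PM = 11 h 31 min; less 30 min break → 11 h 1 min
Fri: 8:49 AM–7:38 PM = 10 h 49 min; less 30 min break → 10 h 19 min
Sat: 5:32 AM–2:43 PM = 9 h 11 min; less 30 min break → 8 h 41 min
Sun: 7:46 AM–3:31 PM = 7 h 45 min; less 30 min break → 7 h 15 min
Total worked: 52 h 13 min = 52.22 h.
Threshold 44 h → overtime 8 h 13 min, regular 44 h 0 min.

Regular 44.00 hours, overtime 8.22 hours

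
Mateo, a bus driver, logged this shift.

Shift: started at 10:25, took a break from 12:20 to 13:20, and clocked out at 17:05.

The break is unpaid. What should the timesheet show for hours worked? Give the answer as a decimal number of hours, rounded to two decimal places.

Shift: 10:25–17:05 = 6 h 40 min; less 60 min break → 5 h 40 min

5.67 hours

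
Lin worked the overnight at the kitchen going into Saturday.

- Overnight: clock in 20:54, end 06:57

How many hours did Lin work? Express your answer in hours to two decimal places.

10.05 hours

Overnight: 20:54 → midnight = 3 h 6 min; midnight → 06:57 = 6 h 57 min; span 10 h 3 min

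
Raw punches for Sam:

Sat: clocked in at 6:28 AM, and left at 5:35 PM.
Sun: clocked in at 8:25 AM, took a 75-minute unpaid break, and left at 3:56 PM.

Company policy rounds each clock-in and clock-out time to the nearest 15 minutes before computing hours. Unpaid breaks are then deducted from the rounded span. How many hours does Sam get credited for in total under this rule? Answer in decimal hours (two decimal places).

17.25 hours

Sat: in 6:28 AM→6:30 AM, out 5:35 PM→5:30 PM; 11 h 0 min
Sun: in 8:25 AM→8:30 AM, out 3:56 PM→4:00 PM; 7 h 30 min − 75 min = 6 h 15 min
Total credited: 17 h 15 min.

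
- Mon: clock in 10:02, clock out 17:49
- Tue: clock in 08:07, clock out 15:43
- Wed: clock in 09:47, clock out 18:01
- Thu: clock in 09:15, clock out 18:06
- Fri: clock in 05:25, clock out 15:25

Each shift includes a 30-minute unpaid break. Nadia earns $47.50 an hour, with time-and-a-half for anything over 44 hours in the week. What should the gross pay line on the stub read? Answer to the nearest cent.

$1898.42

Mon: 10:02–17:49 = 7 h 47 min; less 30 min break → 7 h 17 min
Tue: 08:07–15:43 = 7 h 36 min; less 30 min break → 7 h 6 min
Wed: 09:47–18:01 = 8 h 14 min; less 30 min break → 7 h 44 min
Thu: 09:15–18:06 = 8 h 51 min; less 30 min break → 8 h 21 min
Fri: 05:25–15:25 = 10 h 0 min; less 30 min break → 9 h 30 min
Total worked: 39 h 58 min = 2398 min.
Regular 39 h 58 min = 2398 min at $47.50/h; overtime 0 h 0 min = 0 min at $71.25/h.
Pay = (2398 × $47.50 + 0 × $71.25) ÷ 60 = $1898.42.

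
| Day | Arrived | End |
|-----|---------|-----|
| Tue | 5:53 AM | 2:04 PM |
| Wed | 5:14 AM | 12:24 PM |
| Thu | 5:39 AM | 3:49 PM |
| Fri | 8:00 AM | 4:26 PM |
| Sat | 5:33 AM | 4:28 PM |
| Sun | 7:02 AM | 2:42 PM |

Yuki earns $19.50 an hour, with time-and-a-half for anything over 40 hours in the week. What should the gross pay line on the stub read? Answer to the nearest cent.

Tue: 5:53 AM–2:04 PM = 8 h 11 min
Wed: 5:14 AM–12:24 PM = 7 h 10 min
Thu: 5:39 AM–3:49 PM = 10 h 10 min
Fri: 8:00 AM–4:26 PM = 8 h 26 min
Sat: 5:33 AM–4:28 PM = 10 h 55 min
Sun: 7:02 AM–2:42 PM = 7 h 40 min
Total worked: 52 h 32 min = 3152 min.
Regular 40 h 0 min = 2400 min at $19.50/h; overtime 12 h 32 min = 752 min at $29.25/h.
Pay = (2400 × $19.50 + 752 × $29.25) ÷ 60 = $1146.60.

$1146.60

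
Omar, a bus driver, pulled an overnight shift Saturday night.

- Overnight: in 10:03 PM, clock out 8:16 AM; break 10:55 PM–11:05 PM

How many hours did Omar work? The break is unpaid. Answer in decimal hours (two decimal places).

Overnight: 10:03 PM → midnight = 1 h 57 min; midnight → 8:16 AM = 8 h 16 min; span 10 h 13 min; less 10 min break → 10 h 3 min

10.05 hours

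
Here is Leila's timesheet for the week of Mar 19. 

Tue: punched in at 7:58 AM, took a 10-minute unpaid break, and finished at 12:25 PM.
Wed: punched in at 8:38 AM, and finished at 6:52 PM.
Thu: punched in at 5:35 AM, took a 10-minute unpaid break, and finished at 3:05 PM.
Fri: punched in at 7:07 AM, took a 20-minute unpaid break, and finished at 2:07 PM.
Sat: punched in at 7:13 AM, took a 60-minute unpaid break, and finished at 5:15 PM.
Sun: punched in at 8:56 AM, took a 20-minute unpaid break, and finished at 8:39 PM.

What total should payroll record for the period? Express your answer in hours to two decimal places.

50.93 hours

Tue: 7:58 AM–12:25 PM = 4 h 27 min; less 10 min break → 4 h 17 min
Wed: 8:38 AM–6:52 PM = 10 h 14 min
Thu: 5:35 AM–3:05 PM = 9 h 30 min; less 10 min break → 9 h 20 min
Fri: 7:07 AM–2:07 PM = 7 h 0 min; less 20 min break → 6 h 40 min
Sat: 7:13 AM–5:15 PM = 10 h 2 min; less 60 min break → 9 h 2 min
Sun: 8:56 AM–8:39 PM = 11 h 43 min; less 20 min break → 11 h 23 min
Total: 4 h 17 min + 10 h 14 min + 9 h 20 min + 6 h 40 min + 9 h 2 min + 11 h 23 min = 50 h 56 min.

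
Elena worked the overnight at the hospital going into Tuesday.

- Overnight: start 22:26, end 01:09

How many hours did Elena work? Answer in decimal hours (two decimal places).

2.72 hours

Overnight: 22:26 → midnight = 1 h 34 min; midnight → 01:09 = 1 h 9 min; span 2 h 43 min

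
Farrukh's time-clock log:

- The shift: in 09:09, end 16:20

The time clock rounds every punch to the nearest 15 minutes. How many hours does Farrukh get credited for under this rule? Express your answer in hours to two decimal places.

The shift: in 09:09→09:15, out 16:20→16:15; 7 h 0 min

7.00 hours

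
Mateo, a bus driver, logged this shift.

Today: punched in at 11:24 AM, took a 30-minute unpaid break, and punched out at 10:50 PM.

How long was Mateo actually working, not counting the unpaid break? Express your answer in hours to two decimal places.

Today: 11:24 AM–10:50 PM = 11 h 26 min; less 30 min break → 10 h 56 min

10.93 hours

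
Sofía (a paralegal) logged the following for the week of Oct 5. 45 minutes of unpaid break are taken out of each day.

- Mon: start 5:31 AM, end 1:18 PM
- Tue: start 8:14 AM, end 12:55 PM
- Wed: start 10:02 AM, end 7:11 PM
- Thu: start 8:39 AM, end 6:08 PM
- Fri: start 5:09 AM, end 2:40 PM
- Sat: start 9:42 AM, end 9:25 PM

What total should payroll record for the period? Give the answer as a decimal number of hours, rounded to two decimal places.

Mon: 5:31 AM–1:18 PM = 7 h 47 min; less 45 min break → 7 h 2 min
Tue: 8:14 AM–12:55 PM = 4 h 41 min; less 45 min break → 3 h 56 min
Wed: 10:02 AM–7:11 PM = 9 h 9 min; less 45 min break → 8 h 24 min
Thu: 8:39 AM–6:08 PM = 9 h 29 min; less 45 min break → 8 h 44 min
Fri: 5:09 AM–2:40 PM = 9 h 31 min; less 45 min break → 8 h 46 min
Sat: 9:42 AM–9:25 PM = 11 h 43 min; less 45 min break → 10 h 58 min
Total: 7 h 2 min + 3 h 56 min + 8 h 24 min + 8 h 44 min + 8 h 46 min + 10 h 58 min = 47 h 50 min.

47.83 hours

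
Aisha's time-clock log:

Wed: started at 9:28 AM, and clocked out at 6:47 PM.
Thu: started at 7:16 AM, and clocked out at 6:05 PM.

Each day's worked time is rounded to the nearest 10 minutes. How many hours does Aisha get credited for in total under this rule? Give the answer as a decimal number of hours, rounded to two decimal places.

Wed: 9:28 AM–6:47 PM = 9 h 19 min → rounds to 9 h 20 min
Thu: 7:16 AM–6:05 PM = 10 h 49 min → rounds to 10 h 50 min
Total credited: 20 h 10 min.

20.17 hours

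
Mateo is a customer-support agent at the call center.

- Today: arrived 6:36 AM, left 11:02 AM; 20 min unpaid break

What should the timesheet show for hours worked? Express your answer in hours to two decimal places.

Today: 6:36 AM–11:02 AM = 4 h 26 min; less 20 min break → 4 h 6 min

4.10 hours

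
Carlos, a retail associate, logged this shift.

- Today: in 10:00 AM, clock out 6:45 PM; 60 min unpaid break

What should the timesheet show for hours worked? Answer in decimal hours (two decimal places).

Today: 10:00 AM–6:45 PM = 8 h 45 min; less 60 min break → 7 h 45 min

7.75 hours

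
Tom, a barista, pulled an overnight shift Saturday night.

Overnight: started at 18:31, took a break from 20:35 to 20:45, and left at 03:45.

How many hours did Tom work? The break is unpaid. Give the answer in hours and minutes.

Overnight: 18:31 → midnight = 5 h 29 min; midnight → 03:45 = 3 h 45 min; span 9 h 14 min; less 10 min break → 9 h 4 min

9 h 4 min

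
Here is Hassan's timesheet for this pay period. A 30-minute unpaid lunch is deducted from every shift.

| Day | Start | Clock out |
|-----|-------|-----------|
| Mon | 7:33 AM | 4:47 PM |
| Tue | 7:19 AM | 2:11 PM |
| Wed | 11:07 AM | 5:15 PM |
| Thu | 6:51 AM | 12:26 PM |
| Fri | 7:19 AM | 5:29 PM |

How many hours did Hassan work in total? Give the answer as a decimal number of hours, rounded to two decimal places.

35.48 hours

Mon: 7:33 AM–4:47 PM = 9 h 14 min; less 30 min break → 8 h 44 min
Tue: 7:19 AM–2:11 PM = 6 h 52 min; less 30 min break → 6 h 22 min
Wed: 11:07 AM–5:15 PM = 6 h 8 min; less 30 min break → 5 h 38 min
Thu: 6:51 AM–12:26 PM = 5 h 35 min; less 30 min break → 5 h 5 min
Fri: 7:19 AM–5:29 PM = 10 h 10 min; less 30 min break → 9 h 40 min
Total: 8 h 44 min + 6 h 22 min + 5 h 38 min + 5 h 5 min + 9 h 40 min = 35 h 29 min.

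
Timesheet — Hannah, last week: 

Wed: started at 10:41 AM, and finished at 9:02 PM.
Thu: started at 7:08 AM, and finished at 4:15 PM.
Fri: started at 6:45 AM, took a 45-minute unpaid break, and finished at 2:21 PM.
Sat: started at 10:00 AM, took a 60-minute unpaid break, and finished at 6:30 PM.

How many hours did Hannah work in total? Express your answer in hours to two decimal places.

Wed: 10:41 AM–9:02 PM = 10 h 21 min
Thu: 7:08 AM–4:15 PM = 9 h 7 min
Fri: 6:45 AM–2:21 PM = 7 h 36 min; less 45 min break → 6 h 51 min
Sat: 10:00 AM–6:30 PM = 8 h 30 min; less 60 min break → 7 h 30 min
Total: 10 h 21 min + 9 h 7 min + 6 h 51 min + 7 h 30 min = 33 h 49 min.

33.82 hours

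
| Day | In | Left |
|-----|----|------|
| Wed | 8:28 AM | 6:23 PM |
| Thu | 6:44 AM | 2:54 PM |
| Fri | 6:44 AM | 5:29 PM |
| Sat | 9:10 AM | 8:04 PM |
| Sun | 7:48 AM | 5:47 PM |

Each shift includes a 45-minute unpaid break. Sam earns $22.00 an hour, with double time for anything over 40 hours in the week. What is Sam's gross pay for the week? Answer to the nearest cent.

$1142.53

Wed: 8:28 AM–6:23 PM = 9 h 55 min; less 45 min break → 9 h 10 min
Thu: 6:44 AM–2:54 PM = 8 h 10 min; less 45 min break → 7 h 25 min
Fri: 6:44 AM–5:29 PM = 10 h 45 min; less 45 min break → 10 h 0 min
Sat: 9:10 AM–8:04 PM = 10 h 54 min; less 45 min break → 10 h 9 min
Sun: 7:48 AM–5:47 PM = 9 h 59 min; less 45 min break → 9 h 14 min
Total worked: 45 h 58 min = 2758 min.
Regular 40 h 0 min = 2400 min at $22.00/h; overtime 5 h 58 min = 358 min at $44.00/h.
Pay = (2400 × $22.00 + 358 × $44.00) ÷ 60 = $1142.53.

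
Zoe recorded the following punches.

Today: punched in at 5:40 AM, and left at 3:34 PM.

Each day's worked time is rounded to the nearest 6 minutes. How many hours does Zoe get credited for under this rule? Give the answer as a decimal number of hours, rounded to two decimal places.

9.90 hours

Today: 5:40 AM–3:34 PM = 9 h 54 min → rounds to 9 h 54 min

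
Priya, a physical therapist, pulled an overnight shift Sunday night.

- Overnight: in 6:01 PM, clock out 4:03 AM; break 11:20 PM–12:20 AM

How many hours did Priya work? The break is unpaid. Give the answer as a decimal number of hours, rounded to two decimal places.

9.03 hours

Overnight: 6:01 PM → midnight = 5 h 59 min; midnight → 4:03 AM = 4 h 3 min; span 10 h 2 min; less 60 min break → 9 h 2 min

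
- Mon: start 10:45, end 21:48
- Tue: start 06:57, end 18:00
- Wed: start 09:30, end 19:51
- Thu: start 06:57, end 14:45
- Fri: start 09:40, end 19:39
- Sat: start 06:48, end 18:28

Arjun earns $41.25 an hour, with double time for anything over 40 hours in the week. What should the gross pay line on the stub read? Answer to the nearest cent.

$3456.75

Mon: 10:45–21:48 = 11 h 3 min
Tue: 06:57–18:00 = 11 h 3 min
Wed: 09:30–19:51 = 10 h 21 min
Thu: 06:57–14:45 = 7 h 48 min
Fri: 09:40–19:39 = 9 h 59 min
Sat: 06:48–18:28 = 11 h 40 min
Total worked: 61 h 54 min = 3714 min.
Regular 40 h 0 min = 2400 min at $41.25/h; overtime 21 h 54 min = 1314 min at $82.50/h.
Pay = (2400 × $41.25 + 1314 × $82.50) ÷ 60 = $3456.75.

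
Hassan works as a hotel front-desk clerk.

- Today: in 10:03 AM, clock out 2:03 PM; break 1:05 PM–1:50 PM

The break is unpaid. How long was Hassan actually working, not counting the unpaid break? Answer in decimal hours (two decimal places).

Today: 10:03 AM–2:03 PM = 4 h 0 min; less 45 min break → 3 h 15 min

3.25 hours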